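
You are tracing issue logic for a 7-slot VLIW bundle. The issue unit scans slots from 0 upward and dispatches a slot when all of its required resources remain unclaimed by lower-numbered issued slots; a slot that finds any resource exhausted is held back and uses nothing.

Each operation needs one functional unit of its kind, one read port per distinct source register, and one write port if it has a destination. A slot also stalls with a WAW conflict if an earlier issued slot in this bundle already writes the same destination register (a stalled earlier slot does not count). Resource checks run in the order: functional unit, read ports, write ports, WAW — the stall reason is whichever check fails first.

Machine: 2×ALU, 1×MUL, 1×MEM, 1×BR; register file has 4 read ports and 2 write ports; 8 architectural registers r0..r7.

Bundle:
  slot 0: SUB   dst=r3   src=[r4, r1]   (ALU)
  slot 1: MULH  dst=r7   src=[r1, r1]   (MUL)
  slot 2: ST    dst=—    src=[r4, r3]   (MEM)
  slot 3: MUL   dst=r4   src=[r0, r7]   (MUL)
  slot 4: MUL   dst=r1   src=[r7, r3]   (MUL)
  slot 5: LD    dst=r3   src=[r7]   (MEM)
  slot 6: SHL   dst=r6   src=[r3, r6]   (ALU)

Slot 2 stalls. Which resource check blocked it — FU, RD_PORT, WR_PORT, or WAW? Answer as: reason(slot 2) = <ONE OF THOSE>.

slot 0 (ALU): ISSUE — free A1,Mu1,Ld1,B1 rp2 wp1
slot 1 (MUL): ISSUE — free A1,Mu0,Ld1,B1 rp1 wp0
slot 2 (MEM): stall RD_PORT — free A1,Mu0,Ld1,B1 rp1 wp0
slot 3 (MUL): stall FU — free A1,Mu0,Ld1,B1 rp1 wp0
slot 4 (MUL): stall FU — free A1,Mu0,Ld1,B1 rp1 wp0
slot 5 (MEM): stall WR_PORT — free A1,Mu0,Ld1,B1 rp1 wp0
slot 6 (ALU): stall RD_PORT — free A1,Mu0,Ld1,B1 rp1 wp0

reason(slot 2) = RD_PORT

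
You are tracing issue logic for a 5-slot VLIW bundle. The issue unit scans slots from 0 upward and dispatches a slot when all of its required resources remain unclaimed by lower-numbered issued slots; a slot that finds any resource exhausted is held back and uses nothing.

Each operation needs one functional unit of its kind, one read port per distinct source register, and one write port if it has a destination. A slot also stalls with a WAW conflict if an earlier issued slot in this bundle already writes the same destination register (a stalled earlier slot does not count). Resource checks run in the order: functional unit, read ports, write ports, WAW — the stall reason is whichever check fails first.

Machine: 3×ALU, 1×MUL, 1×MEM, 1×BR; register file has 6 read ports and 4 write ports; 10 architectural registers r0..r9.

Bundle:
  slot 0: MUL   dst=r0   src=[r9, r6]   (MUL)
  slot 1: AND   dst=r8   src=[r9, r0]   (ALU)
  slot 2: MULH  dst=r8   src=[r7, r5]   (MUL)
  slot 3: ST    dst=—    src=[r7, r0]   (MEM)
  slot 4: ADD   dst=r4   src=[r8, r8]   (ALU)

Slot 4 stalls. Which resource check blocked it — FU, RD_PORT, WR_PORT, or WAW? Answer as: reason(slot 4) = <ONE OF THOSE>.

(0) want 1×MUL +2rd +1wr — yes → AL3|MU0|ME1|BR1|rd4|wr3
(1) want 1×ALU +2rd +1wr — yes → AL2|MU0|ME1|BR1|rd2|wr2
(2) want 1×MUL +2rd +1wr — FU → AL2|MU0|ME1|BR1|rd2|wr2
(3) want 1×MEM +2rd +0wr — yes → AL2|MU0|ME0|BR1|rd0|wr2
(4) want 1×ALU +1rd +1wr — RD_PORT → AL2|MU0|ME0|BR1|rd0|wr2

reason(slot 4) = RD_PORT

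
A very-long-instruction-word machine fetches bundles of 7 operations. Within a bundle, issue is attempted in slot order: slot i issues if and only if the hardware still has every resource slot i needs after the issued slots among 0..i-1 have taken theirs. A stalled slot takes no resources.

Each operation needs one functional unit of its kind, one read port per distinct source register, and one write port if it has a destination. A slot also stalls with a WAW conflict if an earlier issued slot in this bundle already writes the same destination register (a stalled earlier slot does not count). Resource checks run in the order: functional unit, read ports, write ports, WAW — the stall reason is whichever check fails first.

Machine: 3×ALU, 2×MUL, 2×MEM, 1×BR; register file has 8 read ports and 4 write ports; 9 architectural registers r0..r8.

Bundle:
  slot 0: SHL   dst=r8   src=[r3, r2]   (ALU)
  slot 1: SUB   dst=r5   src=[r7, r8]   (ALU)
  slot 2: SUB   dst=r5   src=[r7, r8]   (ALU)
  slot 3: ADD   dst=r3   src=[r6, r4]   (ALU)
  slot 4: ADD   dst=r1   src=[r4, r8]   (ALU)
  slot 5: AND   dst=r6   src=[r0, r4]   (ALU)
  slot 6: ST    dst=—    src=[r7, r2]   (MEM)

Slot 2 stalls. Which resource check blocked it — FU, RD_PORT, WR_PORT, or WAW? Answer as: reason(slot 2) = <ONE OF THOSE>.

reason(slot 2) = WAW

#0 ALU src=r3,r2 dispatched  <A:2 Mu:2 Ld:2 B:1 rd:6 wr:3>
#1 ALU src=r7,r8 dispatched  <A:1 Mu:2 Ld:2 B:1 rd:4 wr:2>
#2 ALU src=r7,r8 held:WAW  <A:1 Mu:2 Ld:2 B:1 rd:4 wr:2>
#3 ALU src=r6,r4 dispatched  <A:0 Mu:2 Ld:2 B:1 rd:2 wr:1>
#4 ALU src=r4,r8 held:FU  <A:0 Mu:2 Ld:2 B:1 rd:2 wr:1>
#5 ALU src=r0,r4 held:FU  <A:0 Mu:2 Ld:2 B:1 rd:2 wr:1>
#6 MEM src=r7,r2 dispatched  <A:0 Mu:2 Ld:1 B:1 rd:0 wr:1>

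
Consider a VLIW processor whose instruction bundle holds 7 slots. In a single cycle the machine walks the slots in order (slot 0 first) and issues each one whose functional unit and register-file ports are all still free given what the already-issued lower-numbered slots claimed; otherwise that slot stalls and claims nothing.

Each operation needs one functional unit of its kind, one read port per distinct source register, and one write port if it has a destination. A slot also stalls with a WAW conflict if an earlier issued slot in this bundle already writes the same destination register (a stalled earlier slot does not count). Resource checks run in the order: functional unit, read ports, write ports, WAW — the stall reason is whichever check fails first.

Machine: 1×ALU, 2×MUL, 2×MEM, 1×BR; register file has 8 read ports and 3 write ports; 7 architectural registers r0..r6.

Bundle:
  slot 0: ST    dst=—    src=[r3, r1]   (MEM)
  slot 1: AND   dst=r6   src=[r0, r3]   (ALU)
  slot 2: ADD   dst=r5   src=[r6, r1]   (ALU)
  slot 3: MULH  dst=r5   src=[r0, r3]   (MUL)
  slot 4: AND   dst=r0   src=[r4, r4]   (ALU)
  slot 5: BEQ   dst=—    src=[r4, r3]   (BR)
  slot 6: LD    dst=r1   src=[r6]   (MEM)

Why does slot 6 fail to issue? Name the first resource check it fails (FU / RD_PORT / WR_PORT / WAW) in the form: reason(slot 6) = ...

slot 0 (MEM): ISSUE — free A1,Mu2,Ld1,B1 rp6 wp3
slot 1 (ALU): ISSUE — free A0,Mu2,Ld1,B1 rp4 wp2
slot 2 (ALU): stall FU — free A0,Mu2,Ld1,B1 rp4 wp2
slot 3 (MUL): ISSUE — free A0,Mu1,Ld1,B1 rp2 wp1
slot 4 (ALU): stall FU — free A0,Mu1,Ld1,B1 rp2 wp1
slot 5 (BR): ISSUE — free A0,Mu1,Ld1,B0 rp0 wp1
slot 6 (MEM): stall RD_PORT — free A0,Mu1,Ld1,B0 rp0 wp1

reason(slot 6) = RD_PORT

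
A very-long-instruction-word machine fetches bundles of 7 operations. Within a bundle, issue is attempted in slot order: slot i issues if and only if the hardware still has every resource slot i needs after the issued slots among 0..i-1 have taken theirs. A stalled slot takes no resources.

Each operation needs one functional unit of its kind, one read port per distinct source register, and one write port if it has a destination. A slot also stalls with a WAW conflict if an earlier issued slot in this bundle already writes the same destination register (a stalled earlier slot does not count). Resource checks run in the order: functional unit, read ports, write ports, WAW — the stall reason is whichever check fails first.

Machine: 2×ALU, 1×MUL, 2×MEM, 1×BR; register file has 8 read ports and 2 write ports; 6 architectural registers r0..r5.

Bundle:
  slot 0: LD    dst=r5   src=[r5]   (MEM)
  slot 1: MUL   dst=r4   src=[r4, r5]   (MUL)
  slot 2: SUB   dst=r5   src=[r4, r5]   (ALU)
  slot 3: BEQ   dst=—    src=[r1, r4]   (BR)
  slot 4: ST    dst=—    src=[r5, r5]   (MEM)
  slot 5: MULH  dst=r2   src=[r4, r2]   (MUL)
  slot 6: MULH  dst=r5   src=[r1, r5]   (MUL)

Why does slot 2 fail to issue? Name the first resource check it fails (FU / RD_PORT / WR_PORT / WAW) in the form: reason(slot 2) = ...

reason(slot 2) = WR_PORT

#0 MEM src=r5 dispatched  <A:2 Mu:1 Ld:1 B:1 rd:7 wr:1>
#1 MUL src=r4,r5 dispatched  <A:2 Mu:0 Ld:1 B:1 rd:5 wr:0>
#2 ALU src=r4,r5 held:WR_PORT  <A:2 Mu:0 Ld:1 B:1 rd:5 wr:0>
#3 BR src=r1,r4 dispatched  <A:2 Mu:0 Ld:1 B:0 rd:3 wr:0>
#4 MEM src=r5,r5 dispatched  <A:2 Mu:0 Ld:0 B:0 rd:2 wr:0>
#5 MUL src=r4,r2 held:FU  <A:2 Mu:0 Ld:0 B:0 rd:2 wr:0>
#6 MUL src=r1,r5 held:FU  <A:2 Mu:0 Ld:0 B:0 rd:2 wr:0>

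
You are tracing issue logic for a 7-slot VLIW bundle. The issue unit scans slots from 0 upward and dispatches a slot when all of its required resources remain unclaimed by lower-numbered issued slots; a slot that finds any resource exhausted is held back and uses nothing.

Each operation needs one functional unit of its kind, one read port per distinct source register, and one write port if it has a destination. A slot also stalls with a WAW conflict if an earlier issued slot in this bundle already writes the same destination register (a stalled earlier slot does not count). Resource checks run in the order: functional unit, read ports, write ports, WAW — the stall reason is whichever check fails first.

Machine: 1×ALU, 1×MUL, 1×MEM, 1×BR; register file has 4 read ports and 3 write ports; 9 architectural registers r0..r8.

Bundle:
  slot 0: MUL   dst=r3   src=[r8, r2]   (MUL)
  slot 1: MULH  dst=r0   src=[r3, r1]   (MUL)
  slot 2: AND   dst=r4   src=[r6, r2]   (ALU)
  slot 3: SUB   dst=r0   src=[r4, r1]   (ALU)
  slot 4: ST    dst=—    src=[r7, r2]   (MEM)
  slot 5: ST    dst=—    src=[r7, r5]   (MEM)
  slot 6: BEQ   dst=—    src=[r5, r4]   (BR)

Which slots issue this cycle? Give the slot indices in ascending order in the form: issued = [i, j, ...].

  0. MUL→r3 ⇒ go  {1A/0Mu/1Ld/1B | 2r 2w}
  1. MUL→r0 ⇒ no(FU)  {1A/0Mu/1Ld/1B | 2r 2w}
  2. ALU→r4 ⇒ go  {0A/0Mu/1Ld/1B | 0r 1w}
  3. ALU→r0 ⇒ no(FU)  {0A/0Mu/1Ld/1B | 0r 1w}
  4. MEM ⇒ no(RD_PORT)  {0A/0Mu/1Ld/1B | 0r 1w}
  5. MEM ⇒ no(RD_PORT)  {0A/0Mu/1Ld/1B | 0r 1w}
  6. BR ⇒ no(RD_PORT)  {0A/0Mu/1Ld/1B | 0r 1w}

issued = [0, 2]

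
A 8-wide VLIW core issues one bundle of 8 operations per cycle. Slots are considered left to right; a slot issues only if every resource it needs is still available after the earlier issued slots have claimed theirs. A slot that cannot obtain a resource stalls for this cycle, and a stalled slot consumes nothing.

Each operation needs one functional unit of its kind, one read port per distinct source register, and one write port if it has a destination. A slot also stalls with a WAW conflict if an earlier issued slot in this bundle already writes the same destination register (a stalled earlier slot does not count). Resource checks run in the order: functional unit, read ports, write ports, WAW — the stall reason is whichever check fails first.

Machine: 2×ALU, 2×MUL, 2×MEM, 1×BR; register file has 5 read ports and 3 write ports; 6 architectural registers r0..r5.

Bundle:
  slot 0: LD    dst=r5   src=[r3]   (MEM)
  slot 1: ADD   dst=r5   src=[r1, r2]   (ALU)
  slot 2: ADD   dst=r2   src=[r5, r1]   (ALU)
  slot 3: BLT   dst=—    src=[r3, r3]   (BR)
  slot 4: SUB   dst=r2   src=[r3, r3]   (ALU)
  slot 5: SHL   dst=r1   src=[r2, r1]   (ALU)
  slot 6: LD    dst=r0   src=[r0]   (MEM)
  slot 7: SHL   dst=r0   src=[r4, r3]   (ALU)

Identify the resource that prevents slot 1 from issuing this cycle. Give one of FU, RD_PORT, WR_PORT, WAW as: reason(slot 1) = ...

[0] MEM needs rd=1 wr=1: ok; after: ALU=2 MUL=2 MEM=1 BR=1, R=4, W=2
[1] ALU needs rd=2 wr=1: WAW; after: ALU=2 MUL=2 MEM=1 BR=1, R=4, W=2
[2] ALU needs rd=2 wr=1: ok; after: ALU=1 MUL=2 MEM=1 BR=1, R=2, W=1
[3] BR needs rd=1 wr=0: ok; after: ALU=1 MUL=2 MEM=1 BR=0, R=1, W=1
[4] ALU needs rd=1 wr=1: WAW; after: ALU=1 MUL=2 MEM=1 BR=0, R=1, W=1
[5] ALU needs rd=2 wr=1: RD_PORT; after: ALU=1 MUL=2 MEM=1 BR=0, R=1, W=1
[6] MEM needs rd=1 wr=1: ok; after: ALU=1 MUL=2 MEM=0 BR=0, R=0, W=0
[7] ALU needs rd=2 wr=1: RD_PORT; after: ALU=1 MUL=2 MEM=0 BR=0, R=0, W=0

reason(slot 1) = WAW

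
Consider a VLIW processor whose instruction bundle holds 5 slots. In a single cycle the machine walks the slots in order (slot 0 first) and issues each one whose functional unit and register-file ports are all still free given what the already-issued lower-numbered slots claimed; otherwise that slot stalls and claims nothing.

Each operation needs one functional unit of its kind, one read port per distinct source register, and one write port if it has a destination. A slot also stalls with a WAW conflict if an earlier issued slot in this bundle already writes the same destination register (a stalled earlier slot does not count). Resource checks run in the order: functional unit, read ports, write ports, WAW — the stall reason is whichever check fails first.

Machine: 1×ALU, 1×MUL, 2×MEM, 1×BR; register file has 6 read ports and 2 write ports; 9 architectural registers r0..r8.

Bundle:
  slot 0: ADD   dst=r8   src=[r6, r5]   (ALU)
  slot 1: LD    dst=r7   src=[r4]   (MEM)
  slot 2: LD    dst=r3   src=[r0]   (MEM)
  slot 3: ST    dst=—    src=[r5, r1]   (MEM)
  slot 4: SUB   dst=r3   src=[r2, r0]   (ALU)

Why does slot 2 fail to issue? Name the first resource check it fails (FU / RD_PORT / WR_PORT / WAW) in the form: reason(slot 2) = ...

(0) want 1×ALU +2rd +1wr — yes → AL0|MU1|ME2|BR1|rd4|wr1
(1) want 1×MEM +1rd +1wr — yes → AL0|MU1|ME1|BR1|rd3|wr0
(2) want 1×MEM +1rd +1wr — WR_PORT → AL0|MU1|ME1|BR1|rd3|wr0
(3) want 1×MEM +2rd +0wr — yes → AL0|MU1|ME0|BR1|rd1|wr0
(4) want 1×ALU +2rd +1wr — FU → AL0|MU1|ME0|BR1|rd1|wr0

reason(slot 2) = WR_PORT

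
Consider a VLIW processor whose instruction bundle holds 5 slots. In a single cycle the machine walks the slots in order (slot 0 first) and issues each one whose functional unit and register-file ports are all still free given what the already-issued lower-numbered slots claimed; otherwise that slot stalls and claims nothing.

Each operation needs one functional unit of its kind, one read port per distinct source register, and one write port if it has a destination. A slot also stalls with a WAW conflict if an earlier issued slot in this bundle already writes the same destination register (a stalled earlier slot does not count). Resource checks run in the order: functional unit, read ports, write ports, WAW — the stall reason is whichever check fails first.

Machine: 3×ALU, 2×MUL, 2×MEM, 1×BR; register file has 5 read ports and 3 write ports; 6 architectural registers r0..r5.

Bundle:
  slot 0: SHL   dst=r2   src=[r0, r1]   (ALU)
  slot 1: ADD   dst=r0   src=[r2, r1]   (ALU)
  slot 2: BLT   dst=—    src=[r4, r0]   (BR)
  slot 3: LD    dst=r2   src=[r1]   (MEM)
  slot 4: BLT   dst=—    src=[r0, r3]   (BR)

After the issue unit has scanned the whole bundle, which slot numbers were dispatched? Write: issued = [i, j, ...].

issued = [0, 1]

slot 0 (ALU): ISSUE — free A2,Mu2,Ld2,B1 rp3 wp2
slot 1 (ALU): ISSUE — free A1,Mu2,Ld2,B1 rp1 wp1
slot 2 (BR): stall RD_PORT — free A1,Mu2,Ld2,B1 rp1 wp1
slot 3 (MEM): stall WAW — free A1,Mu2,Ld2,B1 rp1 wp1
slot 4 (BR): stall RD_PORT — free A1,Mu2,Ld2,B1 rp1 wp1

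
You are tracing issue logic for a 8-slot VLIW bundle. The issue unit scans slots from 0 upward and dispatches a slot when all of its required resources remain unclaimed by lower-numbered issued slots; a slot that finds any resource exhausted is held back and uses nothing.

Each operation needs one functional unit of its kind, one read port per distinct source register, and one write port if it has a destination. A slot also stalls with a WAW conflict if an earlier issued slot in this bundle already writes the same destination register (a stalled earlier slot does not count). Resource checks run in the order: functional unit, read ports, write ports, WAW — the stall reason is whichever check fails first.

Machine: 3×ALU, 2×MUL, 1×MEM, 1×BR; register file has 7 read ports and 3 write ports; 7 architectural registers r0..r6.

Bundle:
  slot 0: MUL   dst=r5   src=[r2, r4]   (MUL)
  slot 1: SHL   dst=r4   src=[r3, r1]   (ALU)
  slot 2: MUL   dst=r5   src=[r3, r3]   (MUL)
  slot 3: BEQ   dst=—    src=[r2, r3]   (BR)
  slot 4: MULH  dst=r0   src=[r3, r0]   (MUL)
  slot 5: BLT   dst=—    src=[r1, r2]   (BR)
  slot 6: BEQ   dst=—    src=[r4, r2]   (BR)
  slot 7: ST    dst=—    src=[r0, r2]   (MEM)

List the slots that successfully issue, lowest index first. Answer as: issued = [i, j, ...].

issued = [0, 1, 3]

  0. MUL→r5 ⇒ go  {3A/1Mu/1Ld/1B | 5r 2w}
  1. ALU→r4 ⇒ go  {2A/1Mu/1Ld/1B | 3r 1w}
  2. MUL→r5 ⇒ no(WAW)  {2A/1Mu/1Ld/1B | 3r 1w}
  3. BR ⇒ go  {2A/1Mu/1Ld/0B | 1r 1w}
  4. MUL→r0 ⇒ no(RD_PORT)  {2A/1Mu/1Ld/0B | 1r 1w}
  5. BR ⇒ no(FU)  {2A/1Mu/1Ld/0B | 1r 1w}
  6. BR ⇒ no(FU)  {2A/1Mu/1Ld/0B | 1r 1w}
  7. MEM ⇒ no(RD_PORT)  {2A/1Mu/1Ld/0B | 1r 1w}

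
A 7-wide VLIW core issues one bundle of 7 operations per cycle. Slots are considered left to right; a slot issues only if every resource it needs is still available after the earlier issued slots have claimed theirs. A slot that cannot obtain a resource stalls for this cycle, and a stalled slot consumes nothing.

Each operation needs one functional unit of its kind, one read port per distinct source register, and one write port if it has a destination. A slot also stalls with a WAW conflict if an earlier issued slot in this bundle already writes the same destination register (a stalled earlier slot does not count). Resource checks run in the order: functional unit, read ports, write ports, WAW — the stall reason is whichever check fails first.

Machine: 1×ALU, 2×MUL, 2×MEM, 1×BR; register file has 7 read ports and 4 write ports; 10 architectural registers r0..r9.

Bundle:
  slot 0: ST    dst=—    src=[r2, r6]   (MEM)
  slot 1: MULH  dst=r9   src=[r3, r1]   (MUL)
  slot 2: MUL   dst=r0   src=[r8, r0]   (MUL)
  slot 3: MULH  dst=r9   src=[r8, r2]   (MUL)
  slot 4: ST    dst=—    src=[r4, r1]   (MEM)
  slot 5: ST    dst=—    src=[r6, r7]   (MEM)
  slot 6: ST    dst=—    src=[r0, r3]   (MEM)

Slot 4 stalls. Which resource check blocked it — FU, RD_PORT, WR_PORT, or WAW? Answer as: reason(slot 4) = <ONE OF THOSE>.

[0] MEM needs rd=2 wr=0: ok; after: ALU=1 MUL=2 MEM=1 BR=1, R=5, W=4
[1] MUL needs rd=2 wr=1: ok; after: ALU=1 MUL=1 MEM=1 BR=1, R=3, W=3
[2] MUL needs rd=2 wr=1: ok; after: ALU=1 MUL=0 MEM=1 BR=1, R=1, W=2
[3] MUL needs rd=2 wr=1: FU; after: ALU=1 MUL=0 MEM=1 BR=1, R=1, W=2
[4] MEM needs rd=2 wr=0: RD_PORT; after: ALU=1 MUL=0 MEM=1 BR=1, R=1, W=2
[5] MEM needs rd=2 wr=0: RD_PORT; after: ALU=1 MUL=0 MEM=1 BR=1, R=1, W=2
[6] MEM needs rd=2 wr=0: RD_PORT; after: ALU=1 MUL=0 MEM=1 BR=1, R=1, W=2

reason(slot 4) = RD_PORT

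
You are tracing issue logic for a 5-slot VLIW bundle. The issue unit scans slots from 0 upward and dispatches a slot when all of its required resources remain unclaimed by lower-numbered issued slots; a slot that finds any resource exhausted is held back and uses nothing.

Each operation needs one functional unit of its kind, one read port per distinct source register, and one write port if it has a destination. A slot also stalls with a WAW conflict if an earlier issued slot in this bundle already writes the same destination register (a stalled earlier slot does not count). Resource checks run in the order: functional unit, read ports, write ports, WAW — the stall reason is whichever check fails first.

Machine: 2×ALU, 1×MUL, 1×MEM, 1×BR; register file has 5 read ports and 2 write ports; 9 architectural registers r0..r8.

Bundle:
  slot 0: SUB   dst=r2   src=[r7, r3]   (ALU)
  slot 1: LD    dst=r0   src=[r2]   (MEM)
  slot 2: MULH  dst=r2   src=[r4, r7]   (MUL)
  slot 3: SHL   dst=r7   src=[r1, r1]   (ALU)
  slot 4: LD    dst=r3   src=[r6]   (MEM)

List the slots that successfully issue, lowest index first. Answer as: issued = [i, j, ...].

#0 ALU src=r7,r3 dispatched  <A:1 Mu:1 Ld:1 B:1 rd:3 wr:1>
#1 MEM src=r2 dispatched  <A:1 Mu:1 Ld:0 B:1 rd:2 wr:0>
#2 MUL src=r4,r7 held:WR_PORT  <A:1 Mu:1 Ld:0 B:1 rd:2 wr:0>
#3 ALU src=r1,r1 held:WR_PORT  <A:1 Mu:1 Ld:0 B:1 rd:2 wr:0>
#4 MEM src=r6 held:FU  <A:1 Mu:1 Ld:0 B:1 rd:2 wr:0>

issued = [0, 1]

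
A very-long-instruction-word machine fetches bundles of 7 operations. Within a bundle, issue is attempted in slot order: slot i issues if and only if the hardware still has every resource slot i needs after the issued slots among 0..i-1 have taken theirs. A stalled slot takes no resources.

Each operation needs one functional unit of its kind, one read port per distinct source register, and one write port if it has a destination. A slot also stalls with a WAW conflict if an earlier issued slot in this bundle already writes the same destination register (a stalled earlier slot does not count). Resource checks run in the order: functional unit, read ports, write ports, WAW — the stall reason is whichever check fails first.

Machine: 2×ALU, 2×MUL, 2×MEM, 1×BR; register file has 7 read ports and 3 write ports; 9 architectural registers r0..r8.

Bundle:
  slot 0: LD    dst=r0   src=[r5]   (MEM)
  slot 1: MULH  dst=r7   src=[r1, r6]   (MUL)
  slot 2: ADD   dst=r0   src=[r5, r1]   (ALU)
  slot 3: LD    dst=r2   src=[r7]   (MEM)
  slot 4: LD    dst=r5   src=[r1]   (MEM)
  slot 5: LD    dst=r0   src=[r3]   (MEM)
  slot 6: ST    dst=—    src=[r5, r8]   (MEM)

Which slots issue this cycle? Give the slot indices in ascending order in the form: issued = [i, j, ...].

issued = [0, 1, 3]

#0 MEM src=r5 dispatched  <A:2 Mu:2 Ld:1 B:1 rd:6 wr:2>
#1 MUL src=r1,r6 dispatched  <A:2 Mu:1 Ld:1 B:1 rd:4 wr:1>
#2 ALU src=r5,r1 held:WAW  <A:2 Mu:1 Ld:1 B:1 rd:4 wr:1>
#3 MEM src=r7 dispatched  <A:2 Mu:1 Ld:0 B:1 rd:3 wr:0>
#4 MEM src=r1 held:FU  <A:2 Mu:1 Ld:0 B:1 rd:3 wr:0>
#5 MEM src=r3 held:FU  <A:2 Mu:1 Ld:0 B:1 rd:3 wr:0>
#6 MEM src=r5,r8 held:FU  <A:2 Mu:1 Ld:0 B:1 rd:3 wr:0>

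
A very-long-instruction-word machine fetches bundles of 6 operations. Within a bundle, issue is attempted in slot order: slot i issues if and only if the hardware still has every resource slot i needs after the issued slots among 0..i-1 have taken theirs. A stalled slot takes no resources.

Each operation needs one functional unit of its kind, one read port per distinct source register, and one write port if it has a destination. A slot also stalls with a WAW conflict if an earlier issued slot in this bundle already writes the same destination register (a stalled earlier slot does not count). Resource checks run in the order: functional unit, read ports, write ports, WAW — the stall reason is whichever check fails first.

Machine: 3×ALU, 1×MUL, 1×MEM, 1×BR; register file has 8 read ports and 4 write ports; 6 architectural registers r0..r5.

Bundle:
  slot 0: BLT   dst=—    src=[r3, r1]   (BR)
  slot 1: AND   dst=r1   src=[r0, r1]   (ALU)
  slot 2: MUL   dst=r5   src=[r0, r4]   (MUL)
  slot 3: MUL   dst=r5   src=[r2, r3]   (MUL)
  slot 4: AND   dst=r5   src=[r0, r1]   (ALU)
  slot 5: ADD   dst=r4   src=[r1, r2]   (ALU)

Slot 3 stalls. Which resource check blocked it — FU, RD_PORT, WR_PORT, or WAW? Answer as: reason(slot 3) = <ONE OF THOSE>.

reason(slot 3) = FU

[0] BR needs rd=2 wr=0: ok; after: ALU=3 MUL=1 MEM=1 BR=0, R=6, W=4
[1] ALU needs rd=2 wr=1: ok; after: ALU=2 MUL=1 MEM=1 BR=0, R=4, W=3
[2] MUL needs rd=2 wr=1: ok; after: ALU=2 MUL=0 MEM=1 BR=0, R=2, W=2
[3] MUL needs rd=2 wr=1: FU; after: ALU=2 MUL=0 MEM=1 BR=0, R=2, W=2
[4] ALU needs rd=2 wr=1: WAW; after: ALU=2 MUL=0 MEM=1 BR=0, R=2, W=2
[5] ALU needs rd=2 wr=1: ok; after: ALU=1 MUL=0 MEM=1 BR=0, R=0, W=1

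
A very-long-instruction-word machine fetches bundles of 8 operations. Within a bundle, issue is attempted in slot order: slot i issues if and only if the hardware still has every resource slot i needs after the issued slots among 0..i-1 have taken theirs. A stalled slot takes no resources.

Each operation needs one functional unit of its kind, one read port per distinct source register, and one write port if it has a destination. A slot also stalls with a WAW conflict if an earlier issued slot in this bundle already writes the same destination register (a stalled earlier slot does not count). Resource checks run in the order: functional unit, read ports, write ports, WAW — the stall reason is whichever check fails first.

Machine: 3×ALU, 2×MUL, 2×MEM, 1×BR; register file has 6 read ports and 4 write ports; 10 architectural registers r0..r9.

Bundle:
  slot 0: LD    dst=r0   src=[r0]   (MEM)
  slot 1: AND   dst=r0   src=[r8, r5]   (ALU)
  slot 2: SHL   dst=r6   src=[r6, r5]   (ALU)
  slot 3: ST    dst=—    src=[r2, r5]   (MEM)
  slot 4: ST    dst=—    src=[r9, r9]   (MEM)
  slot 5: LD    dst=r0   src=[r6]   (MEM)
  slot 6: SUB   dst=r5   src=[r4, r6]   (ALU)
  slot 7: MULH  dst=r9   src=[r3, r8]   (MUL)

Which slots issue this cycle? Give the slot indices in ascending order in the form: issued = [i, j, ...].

issued = [0, 2, 3]

[0] MEM needs rd=1 wr=1: ok; after: ALU=3 MUL=2 MEM=1 BR=1, R=5, W=3
[1] ALU needs rd=2 wr=1: WAW; after: ALU=3 MUL=2 MEM=1 BR=1, R=5, W=3
[2] ALU needs rd=2 wr=1: ok; after: ALU=2 MUL=2 MEM=1 BR=1, R=3, W=2
[3] MEM needs rd=2 wr=0: ok; after: ALU=2 MUL=2 MEM=0 BR=1, R=1, W=2
[4] MEM needs rd=1 wr=0: FU; after: ALU=2 MUL=2 MEM=0 BR=1, R=1, W=2
[5] MEM needs rd=1 wr=1: FU; after: ALU=2 MUL=2 MEM=0 BR=1, R=1, W=2
[6] ALU needs rd=2 wr=1: RD_PORT; after: ALU=2 MUL=2 MEM=0 BR=1, R=1, W=2
[7] MUL needs rd=2 wr=1: RD_PORT; after: ALU=2 MUL=2 MEM=0 BR=1, R=1, W=2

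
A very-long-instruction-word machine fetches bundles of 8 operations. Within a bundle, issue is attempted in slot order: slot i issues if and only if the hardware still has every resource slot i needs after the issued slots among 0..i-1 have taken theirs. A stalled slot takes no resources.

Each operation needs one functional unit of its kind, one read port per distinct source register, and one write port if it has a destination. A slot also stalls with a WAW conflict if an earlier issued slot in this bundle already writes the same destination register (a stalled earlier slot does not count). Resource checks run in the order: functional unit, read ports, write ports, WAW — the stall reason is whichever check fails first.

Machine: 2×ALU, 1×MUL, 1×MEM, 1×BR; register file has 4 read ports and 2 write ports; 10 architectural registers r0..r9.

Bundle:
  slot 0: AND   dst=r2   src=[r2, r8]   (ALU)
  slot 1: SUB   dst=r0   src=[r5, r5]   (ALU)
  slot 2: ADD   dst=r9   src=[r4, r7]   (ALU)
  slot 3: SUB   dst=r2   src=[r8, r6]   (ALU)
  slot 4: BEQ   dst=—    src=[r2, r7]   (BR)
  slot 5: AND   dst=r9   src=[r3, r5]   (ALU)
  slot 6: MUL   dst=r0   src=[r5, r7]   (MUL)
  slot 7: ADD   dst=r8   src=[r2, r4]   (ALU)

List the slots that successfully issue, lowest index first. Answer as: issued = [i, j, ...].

issued = [0, 1]

#0 ALU src=r2,r8 dispatched  <A:1 Mu:1 Ld:1 B:1 rd:2 wr:1>
#1 ALU src=r5,r5 dispatched  <A:0 Mu:1 Ld:1 B:1 rd:1 wr:0>
#2 ALU src=r4,r7 held:FU  <A:0 Mu:1 Ld:1 B:1 rd:1 wr:0>
#3 ALU src=r8,r6 held:FU  <A:0 Mu:1 Ld:1 B:1 rd:1 wr:0>
#4 BR src=r2,r7 held:RD_PORT  <A:0 Mu:1 Ld:1 B:1 rd:1 wr:0>
#5 ALU src=r3,r5 held:FU  <A:0 Mu:1 Ld:1 B:1 rd:1 wr:0>
#6 MUL src=r5,r7 held:RD_PORT  <A:0 Mu:1 Ld:1 B:1 rd:1 wr:0>
#7 ALU src=r2,r4 held:FU  <A:0 Mu:1 Ld:1 B:1 rd:1 wr:0>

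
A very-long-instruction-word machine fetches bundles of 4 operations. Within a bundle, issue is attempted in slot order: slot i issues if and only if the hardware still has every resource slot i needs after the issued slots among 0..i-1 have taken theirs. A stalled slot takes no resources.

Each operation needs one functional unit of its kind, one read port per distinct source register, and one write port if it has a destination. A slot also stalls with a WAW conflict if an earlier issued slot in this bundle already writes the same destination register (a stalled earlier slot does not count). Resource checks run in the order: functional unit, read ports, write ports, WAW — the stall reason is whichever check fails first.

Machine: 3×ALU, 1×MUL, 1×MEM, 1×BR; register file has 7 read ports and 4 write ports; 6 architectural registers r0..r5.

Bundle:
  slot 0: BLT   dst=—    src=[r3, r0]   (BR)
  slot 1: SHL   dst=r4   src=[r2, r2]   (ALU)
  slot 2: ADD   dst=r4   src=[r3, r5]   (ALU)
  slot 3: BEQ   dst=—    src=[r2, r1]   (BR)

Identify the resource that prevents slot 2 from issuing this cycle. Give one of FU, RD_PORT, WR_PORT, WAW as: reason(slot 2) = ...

(0) want 1×BR +2rd +0wr — yes → AL3|MU1|ME1|BR0|rd5|wr4
(1) want 1×ALU +1rd +1wr — yes → AL2|MU1|ME1|BR0|rd4|wr3
(2) want 1×ALU +2rd +1wr — WAW → AL2|MU1|ME1|BR0|rd4|wr3
(3) want 1×BR +2rd +0wr — FU → AL2|MU1|ME1|BR0|rd4|wr3

reason(slot 2) = WAW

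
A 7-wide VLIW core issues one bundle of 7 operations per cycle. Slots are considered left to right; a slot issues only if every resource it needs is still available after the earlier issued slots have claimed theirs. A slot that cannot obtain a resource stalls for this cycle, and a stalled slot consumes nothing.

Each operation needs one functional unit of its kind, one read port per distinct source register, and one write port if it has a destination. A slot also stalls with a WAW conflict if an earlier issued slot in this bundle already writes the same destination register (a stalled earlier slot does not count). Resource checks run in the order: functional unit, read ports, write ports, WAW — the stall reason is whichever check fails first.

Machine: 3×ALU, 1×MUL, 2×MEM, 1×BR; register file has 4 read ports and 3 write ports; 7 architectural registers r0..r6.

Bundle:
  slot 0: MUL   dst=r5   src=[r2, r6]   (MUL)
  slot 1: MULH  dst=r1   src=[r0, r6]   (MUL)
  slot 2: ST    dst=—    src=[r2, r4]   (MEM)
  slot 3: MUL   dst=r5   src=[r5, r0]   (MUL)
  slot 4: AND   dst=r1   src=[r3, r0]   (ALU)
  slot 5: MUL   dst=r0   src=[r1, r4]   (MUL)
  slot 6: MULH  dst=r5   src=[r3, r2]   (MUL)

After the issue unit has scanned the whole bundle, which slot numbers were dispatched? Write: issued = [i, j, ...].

  0. MUL→r5 ⇒ go  {3A/0Mu/2Ld/1B | 2r 2w}
  1. MUL→r1 ⇒ no(FU)  {3A/0Mu/2Ld/1B | 2r 2w}
  2. MEM ⇒ go  {3A/0Mu/1Ld/1B | 0r 2w}
  3. MUL→r5 ⇒ no(FU)  {3A/0Mu/1Ld/1B | 0r 2w}
  4. ALU→r1 ⇒ no(RD_PORT)  {3A/0Mu/1Ld/1B | 0r 2w}
  5. MUL→r0 ⇒ no(FU)  {3A/0Mu/1Ld/1B | 0r 2w}
  6. MUL→r5 ⇒ no(FU)  {3A/0Mu/1Ld/1B | 0r 2w}

issued = [0, 2]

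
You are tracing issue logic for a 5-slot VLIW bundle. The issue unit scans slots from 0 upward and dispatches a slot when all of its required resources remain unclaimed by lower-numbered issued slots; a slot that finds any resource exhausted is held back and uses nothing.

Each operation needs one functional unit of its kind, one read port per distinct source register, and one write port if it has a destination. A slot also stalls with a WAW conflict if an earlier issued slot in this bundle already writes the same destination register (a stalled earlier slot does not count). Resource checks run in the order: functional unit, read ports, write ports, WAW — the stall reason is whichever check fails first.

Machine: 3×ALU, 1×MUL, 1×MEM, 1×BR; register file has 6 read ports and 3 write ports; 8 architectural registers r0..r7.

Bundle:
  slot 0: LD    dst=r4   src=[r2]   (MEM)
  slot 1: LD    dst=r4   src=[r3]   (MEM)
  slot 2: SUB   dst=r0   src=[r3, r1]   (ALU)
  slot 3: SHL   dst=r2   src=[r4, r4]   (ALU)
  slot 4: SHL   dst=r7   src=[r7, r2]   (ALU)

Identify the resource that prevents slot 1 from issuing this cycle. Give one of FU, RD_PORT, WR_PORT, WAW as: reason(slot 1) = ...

(0) want 1×MEM +1rd +1wr — yes → AL3|MU1|ME0|BR1|rd5|wr2
(1) want 1×MEM +1rd +1wr — FU → AL3|MU1|ME0|BR1|rd5|wr2
(2) want 1×ALU +2rd +1wr — yes → AL2|MU1|ME0|BR1|rd3|wr1
(3) want 1×ALU +1rd +1wr — yes → AL1|MU1|ME0|BR1|rd2|wr0
(4) want 1×ALU +2rd +1wr — WR_PORT → AL1|MU1|ME0|BR1|rd2|wr0

reason(slot 1) = FU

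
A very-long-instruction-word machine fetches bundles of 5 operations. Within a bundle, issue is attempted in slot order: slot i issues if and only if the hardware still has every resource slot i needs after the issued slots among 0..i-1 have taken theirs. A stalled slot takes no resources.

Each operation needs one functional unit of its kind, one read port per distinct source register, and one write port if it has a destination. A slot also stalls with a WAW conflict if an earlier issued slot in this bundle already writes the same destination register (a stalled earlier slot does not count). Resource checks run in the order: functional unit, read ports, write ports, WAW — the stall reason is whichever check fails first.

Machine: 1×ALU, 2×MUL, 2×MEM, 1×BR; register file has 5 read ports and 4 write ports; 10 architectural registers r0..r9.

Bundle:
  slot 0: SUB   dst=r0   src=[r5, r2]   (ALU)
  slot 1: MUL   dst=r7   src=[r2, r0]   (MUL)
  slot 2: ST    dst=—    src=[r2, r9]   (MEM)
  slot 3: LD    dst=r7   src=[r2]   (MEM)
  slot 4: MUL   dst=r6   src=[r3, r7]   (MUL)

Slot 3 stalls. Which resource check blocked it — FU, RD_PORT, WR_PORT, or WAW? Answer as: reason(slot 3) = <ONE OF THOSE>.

reason(slot 3) = WAW

(0) want 1×ALU +2rd +1wr — yes → AL0|MU2|ME2|BR1|rd3|wr3
(1) want 1×MUL +2rd +1wr — yes → AL0|MU1|ME2|BR1|rd1|wr2
(2) want 1×MEM +2rd +0wr — RD_PORT → AL0|MU1|ME2|BR1|rd1|wr2
(3) want 1×MEM +1rd +1wr — WAW → AL0|MU1|ME2|BR1|rd1|wr2
(4) want 1×MUL +2rd +1wr — RD_PORT → AL0|MU1|ME2|BR1|rd1|wr2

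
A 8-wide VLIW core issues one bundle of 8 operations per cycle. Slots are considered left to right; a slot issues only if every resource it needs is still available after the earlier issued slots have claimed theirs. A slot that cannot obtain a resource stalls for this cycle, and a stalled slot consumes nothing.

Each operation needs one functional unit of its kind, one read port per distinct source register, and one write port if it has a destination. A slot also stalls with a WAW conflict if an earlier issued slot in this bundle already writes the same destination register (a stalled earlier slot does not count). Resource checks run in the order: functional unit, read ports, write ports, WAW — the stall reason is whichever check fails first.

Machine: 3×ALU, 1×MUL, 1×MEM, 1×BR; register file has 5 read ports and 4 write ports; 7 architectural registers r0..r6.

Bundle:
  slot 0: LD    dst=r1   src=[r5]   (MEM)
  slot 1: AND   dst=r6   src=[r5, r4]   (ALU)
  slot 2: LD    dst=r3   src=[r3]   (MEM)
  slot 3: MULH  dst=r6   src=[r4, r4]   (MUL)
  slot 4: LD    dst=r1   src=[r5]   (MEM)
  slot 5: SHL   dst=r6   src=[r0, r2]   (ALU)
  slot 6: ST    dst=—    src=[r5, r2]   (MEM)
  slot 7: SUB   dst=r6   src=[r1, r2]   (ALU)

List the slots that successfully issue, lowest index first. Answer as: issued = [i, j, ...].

(0) want 1×MEM +1rd +1wr — yes → AL3|MU1|ME0|BR1|rd4|wr3
(1) want 1×ALU +2rd +1wr — yes → AL2|MU1|ME0|BR1|rd2|wr2
(2) want 1×MEM +1rd +1wr — FU → AL2|MU1|ME0|BR1|rd2|wr2
(3) want 1×MUL +1rd +1wr — WAW → AL2|MU1|ME0|BR1|rd2|wr2
(4) want 1×MEM +1rd +1wr — FU → AL2|MU1|ME0|BR1|rd2|wr2
(5) want 1×ALU +2rd +1wr — WAW → AL2|MU1|ME0|BR1|rd2|wr2
(6) want 1×MEM +2rd +0wr — FU → AL2|MU1|ME0|BR1|rd2|wr2
(7) want 1×ALU +2rd +1wr — WAW → AL2|MU1|ME0|BR1|rd2|wr2

issued = [0, 1]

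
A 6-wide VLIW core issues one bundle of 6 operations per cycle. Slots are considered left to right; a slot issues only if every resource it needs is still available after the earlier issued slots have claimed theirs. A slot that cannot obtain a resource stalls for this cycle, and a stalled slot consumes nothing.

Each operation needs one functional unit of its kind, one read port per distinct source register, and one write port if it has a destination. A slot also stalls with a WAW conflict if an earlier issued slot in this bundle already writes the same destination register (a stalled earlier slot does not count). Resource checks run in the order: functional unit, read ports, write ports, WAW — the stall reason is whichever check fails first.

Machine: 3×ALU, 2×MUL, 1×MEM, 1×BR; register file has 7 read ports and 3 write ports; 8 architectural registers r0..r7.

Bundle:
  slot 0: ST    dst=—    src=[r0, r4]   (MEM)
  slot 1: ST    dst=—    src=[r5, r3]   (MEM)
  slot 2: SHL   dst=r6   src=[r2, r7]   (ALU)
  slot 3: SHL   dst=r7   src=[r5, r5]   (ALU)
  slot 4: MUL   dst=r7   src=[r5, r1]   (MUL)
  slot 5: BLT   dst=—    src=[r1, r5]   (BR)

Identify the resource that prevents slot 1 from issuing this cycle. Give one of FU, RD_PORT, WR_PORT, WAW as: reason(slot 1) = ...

slot 0 (MEM): ISSUE — free A3,Mu2,Ld0,B1 rp5 wp3
slot 1 (MEM): stall FU — free A3,Mu2,Ld0,B1 rp5 wp3
slot 2 (ALU): ISSUE — free A2,Mu2,Ld0,B1 rp3 wp2
slot 3 (ALU): ISSUE — free A1,Mu2,Ld0,B1 rp2 wp1
slot 4 (MUL): stall WAW — free A1,Mu2,Ld0,B1 rp2 wp1
slot 5 (BR): ISSUE — free A1,Mu2,Ld0,B0 rp0 wp1

reason(slot 1) = FU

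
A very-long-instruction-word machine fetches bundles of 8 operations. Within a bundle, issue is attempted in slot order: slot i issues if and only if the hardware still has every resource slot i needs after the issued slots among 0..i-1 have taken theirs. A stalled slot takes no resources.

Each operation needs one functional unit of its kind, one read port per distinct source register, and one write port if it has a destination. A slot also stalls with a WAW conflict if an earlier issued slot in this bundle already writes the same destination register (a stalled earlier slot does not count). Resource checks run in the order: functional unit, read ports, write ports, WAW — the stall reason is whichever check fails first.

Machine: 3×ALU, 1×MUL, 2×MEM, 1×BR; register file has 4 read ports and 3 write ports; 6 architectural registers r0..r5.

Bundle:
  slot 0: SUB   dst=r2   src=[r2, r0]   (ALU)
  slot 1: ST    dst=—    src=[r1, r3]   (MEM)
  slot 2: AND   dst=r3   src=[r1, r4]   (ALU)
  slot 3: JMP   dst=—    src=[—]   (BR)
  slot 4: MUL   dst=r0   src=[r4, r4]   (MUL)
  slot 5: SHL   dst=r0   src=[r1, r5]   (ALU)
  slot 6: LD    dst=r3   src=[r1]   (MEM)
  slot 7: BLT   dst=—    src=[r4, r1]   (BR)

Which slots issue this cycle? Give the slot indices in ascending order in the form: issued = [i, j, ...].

issued = [0, 1, 3]

  0. ALU→r2 ⇒ go  {2A/1Mu/2Ld/1B | 2r 2w}
  1. MEM ⇒ go  {2A/1Mu/1Ld/1B | 0r 2w}
  2. ALU→r3 ⇒ no(RD_PORT)  {2A/1Mu/1Ld/1B | 0r 2w}
  3. BR ⇒ go  {2A/1Mu/1Ld/0B | 0r 2w}
  4. MUL→r0 ⇒ no(RD_PORT)  {2A/1Mu/1Ld/0B | 0r 2w}
  5. ALU→r0 ⇒ no(RD_PORT)  {2A/1Mu/1Ld/0B | 0r 2w}
  6. MEM→r3 ⇒ no(RD_PORT)  {2A/1Mu/1Ld/0B | 0r 2w}
  7. BR ⇒ no(FU)  {2A/1Mu/1Ld/0B | 0r 2w}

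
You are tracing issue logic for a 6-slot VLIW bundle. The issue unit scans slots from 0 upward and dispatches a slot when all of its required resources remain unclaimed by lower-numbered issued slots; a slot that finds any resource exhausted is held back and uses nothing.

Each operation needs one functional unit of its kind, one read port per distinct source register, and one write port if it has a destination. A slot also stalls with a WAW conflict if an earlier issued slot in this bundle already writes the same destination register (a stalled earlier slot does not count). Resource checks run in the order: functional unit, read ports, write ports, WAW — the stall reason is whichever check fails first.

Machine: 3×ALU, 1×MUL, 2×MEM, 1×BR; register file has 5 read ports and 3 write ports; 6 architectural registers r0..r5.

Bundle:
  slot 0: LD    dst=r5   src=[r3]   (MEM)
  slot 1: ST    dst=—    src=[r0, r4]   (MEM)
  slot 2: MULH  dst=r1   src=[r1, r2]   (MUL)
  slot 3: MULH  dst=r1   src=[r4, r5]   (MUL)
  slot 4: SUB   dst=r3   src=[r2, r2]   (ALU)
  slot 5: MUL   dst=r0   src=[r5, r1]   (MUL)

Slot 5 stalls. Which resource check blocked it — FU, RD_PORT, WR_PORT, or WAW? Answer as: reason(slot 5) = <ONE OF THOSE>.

reason(slot 5) = FU

#0 MEM src=r3 dispatched  <A:3 Mu:1 Ld:1 B:1 rd:4 wr:2>
#1 MEM src=r0,r4 dispatched  <A:3 Mu:1 Ld:0 B:1 rd:2 wr:2>
#2 MUL src=r1,r2 dispatched  <A:3 Mu:0 Ld:0 B:1 rd:0 wr:1>
#3 MUL src=r4,r5 held:FU  <A:3 Mu:0 Ld:0 B:1 rd:0 wr:1>
#4 ALU src=r2,r2 held:RD_PORT  <A:3 Mu:0 Ld:0 B:1 rd:0 wr:1>
#5 MUL src=r5,r1 held:FU  <A:3 Mu:0 Ld:0 B:1 rd:0 wr:1>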